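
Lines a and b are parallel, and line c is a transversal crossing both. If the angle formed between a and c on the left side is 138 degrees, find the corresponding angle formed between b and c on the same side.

Corresponding angles are equal: 138 degrees.

138 degrees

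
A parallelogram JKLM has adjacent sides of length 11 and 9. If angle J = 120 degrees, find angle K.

Opposite sides of a parallelogram are parallel, so consecutive angles form co-interior angles on a transversal.
Co-interior angles sum to 180°, giving angle K = 180 - 120 = 60 degrees.

60 degrees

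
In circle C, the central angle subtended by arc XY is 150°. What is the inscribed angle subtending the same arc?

An inscribed angle intercepts an arc from a point on the circle, while the central angle intercepts the same arc from the center.
The inscribed angle is always half the central angle: 150° / 2 = 75°.

75°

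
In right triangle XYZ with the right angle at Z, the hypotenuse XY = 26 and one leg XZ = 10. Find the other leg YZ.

YZ = sqrt(26^2 - 10^2) = sqrt(576) = 24

24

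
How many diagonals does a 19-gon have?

The number of diagonals in an n-gon is n(n - 3)/2.
For n = 19: 19(19 - 3)/2 = 19 × 16 / 2 = 152.

152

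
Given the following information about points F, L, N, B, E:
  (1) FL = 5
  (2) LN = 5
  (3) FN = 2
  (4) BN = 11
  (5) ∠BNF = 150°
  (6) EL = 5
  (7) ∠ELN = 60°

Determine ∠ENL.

Step 1: By the law of cosines on triangle NLE: NE² = 5² + 5² − 2·5·5·cos(60°) = 25, so NE = 5.
Step 2: By the inverse law of cosines on triangle ENL: cos(∠ENL) = (5² + 5² − 5²) / (2·5·5) = 25/50 = 0.5, so ∠ENL = 60°.

Therefore, the measure of angle ∠ENL = 60°.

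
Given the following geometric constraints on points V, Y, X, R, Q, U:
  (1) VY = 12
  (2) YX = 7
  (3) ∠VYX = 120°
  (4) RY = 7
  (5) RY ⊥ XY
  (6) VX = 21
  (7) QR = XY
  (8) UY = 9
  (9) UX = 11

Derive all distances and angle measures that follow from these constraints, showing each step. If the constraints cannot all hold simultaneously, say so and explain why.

These constraints are not satisfiable: (1), (2) and (3) already determine VX: by the law of cosines VX² = 12² + 7² − 2·12·7·cos(120°) = 277, so VX ≈ 16.64, which contradicts (6) VX = 21. No planar figure meets all of them, so nothing further can be derived.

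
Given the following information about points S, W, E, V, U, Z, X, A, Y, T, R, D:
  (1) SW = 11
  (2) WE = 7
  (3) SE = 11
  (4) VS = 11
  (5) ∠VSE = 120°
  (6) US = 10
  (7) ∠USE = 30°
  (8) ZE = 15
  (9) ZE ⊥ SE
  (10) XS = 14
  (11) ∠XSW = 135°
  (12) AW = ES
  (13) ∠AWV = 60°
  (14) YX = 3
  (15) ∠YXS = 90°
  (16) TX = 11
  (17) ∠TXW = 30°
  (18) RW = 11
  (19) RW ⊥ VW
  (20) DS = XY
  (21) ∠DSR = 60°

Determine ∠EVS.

Step 1: By the law of cosines on triangle VSE: VE² = 11² + 11² − 2·11·11·cos(120°) = 363, so VE = 11·√3.
Step 2: By the inverse law of cosines on triangle EVS: cos(∠EVS) = ((11·√3)² + 11² − 11²) / (2·11·√3·11) = 363/419.16 = 0.866, so ∠EVS = 30°.

Therefore, the measure of angle ∠EVS = 30°.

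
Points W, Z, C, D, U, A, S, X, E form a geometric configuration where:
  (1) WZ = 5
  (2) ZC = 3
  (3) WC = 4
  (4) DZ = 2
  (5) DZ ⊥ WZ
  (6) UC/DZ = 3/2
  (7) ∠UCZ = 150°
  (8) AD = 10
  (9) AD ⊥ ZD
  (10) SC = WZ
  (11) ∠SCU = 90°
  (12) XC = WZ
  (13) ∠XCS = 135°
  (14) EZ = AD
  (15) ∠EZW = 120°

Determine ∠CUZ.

From the given relations: UC = 3/2·DZ = 3/2·2 = 3.
Step 1: By the law of cosines on triangle UCZ: UZ² = 3² + 3² − 2·3·3·cos(150°) = 33.59, so UZ ≈ 5.8.
Step 2: By the inverse law of cosines on triangle CUZ: cos(∠CUZ) = (3² + 5.8² − 3²) / (2·3·5.8) = 33.59/34.77 = 0.9659, so ∠CUZ = 15°.

Therefore, the measure of angle ∠CUZ = 15°.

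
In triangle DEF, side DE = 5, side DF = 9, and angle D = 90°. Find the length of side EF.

By the law of cosines: EF^2 = DE^2 + DF^2 - 2*DE*DF*cos(D)
EF^2 = 5^2 + 9^2 - 2*5*9*cos(90°)
EF^2 = 25 + 81 - 90*(0)
EF^2 = 106
EF = sqrt(106)

sqrt(106)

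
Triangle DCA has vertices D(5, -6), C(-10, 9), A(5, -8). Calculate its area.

Shoelace: Area = (1/2)|5(9--8) + -10(-8--6) + 5(-6-9)| = (1/2)(30) = 15

15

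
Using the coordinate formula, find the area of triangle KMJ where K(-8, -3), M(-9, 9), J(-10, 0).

Using the Shoelace formula for a triangle:
Area = (1/2)|x0(y1 - y2) + x1(y2 - y0) + x2(y0 - y1)|
Area = (1/2)|-8(9 - 0) + -9(0 - -3) + -10(-3 - 9)|
Area = (1/2)|-72 + -27 + 120|
Area = (1/2)|21|
Area = (1/2)(21)
Area = 21/2

21/2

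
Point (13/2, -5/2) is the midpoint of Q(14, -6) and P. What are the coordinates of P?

Using the midpoint formula: M = ((x1 + x2)/2, (y1 + y2)/2)
We know M = (13/2, -5/2) and Q = (14, -6)
For x: 13/2 = (14 + x2)/2, so x2 = 2*13/2 - 14 = -1
For y: -5/2 = (-6 + y2)/2, so y2 = 2*-5/2 - -6 = 1
P = (-1, 1)

(-1, 1)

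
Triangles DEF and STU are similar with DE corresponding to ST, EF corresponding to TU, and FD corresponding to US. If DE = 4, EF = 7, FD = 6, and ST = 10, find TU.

k = 10/4 = 5/2. TU = 5/2 * 7 = 35/2.

35/2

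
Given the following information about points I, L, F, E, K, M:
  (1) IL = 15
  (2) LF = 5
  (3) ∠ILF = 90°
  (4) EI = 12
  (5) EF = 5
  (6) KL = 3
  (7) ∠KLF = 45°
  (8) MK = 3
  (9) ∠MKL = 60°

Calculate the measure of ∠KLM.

Step 1: By the law of cosines on triangle LKM: LM² = 3² + 3² − 2·3·3·cos(60°) = 9, so LM = 3.
Step 2: By the inverse law of cosines on triangle KLM: cos(∠KLM) = (3² + 3² − 3²) / (2·3·3) = 9/18 = 0.5, so ∠KLM = 60°.

Therefore, the measure of angle ∠KLM = 60°.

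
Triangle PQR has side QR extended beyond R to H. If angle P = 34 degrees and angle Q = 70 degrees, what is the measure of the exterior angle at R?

Exterior angle = 34 + 70 = 104 degrees (exterior angle theorem).

104 degrees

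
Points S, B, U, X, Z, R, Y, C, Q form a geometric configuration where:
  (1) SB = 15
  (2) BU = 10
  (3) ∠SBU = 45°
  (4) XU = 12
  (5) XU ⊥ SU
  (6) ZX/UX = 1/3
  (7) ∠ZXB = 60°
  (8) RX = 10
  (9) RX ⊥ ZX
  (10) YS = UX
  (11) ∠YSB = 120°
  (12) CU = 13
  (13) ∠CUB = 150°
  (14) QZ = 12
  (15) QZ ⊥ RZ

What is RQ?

From the given relations: ZX = 1/3·UX = 1/3·12 = 4.
Step 1: By the law of cosines on triangle ZXR: ZR² = 4² + 10² − 2·4·10·cos(90°) = 116, so ZR = 2·√29.
Step 2: By the law of cosines on triangle RZQ: RQ² = (2·√29)² + 12² − 2·2·√29·12·cos(90°) = 260, so RQ = 2·√65.

Therefore, the length of RQ = 2·√65.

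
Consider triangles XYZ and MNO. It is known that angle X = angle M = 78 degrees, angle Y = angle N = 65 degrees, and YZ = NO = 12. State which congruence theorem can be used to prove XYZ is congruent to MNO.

The given information matches AAS: Two pairs of corresponding angles and a non-included side are equal (Angle-Angle-Side).

AAS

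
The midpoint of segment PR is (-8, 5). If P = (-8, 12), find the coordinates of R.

Using the midpoint formula: M = ((x1 + x2)/2, (y1 + y2)/2)
We know M = (-8, 5) and P = (-8, 12)
For x: -8 = (-8 + x2)/2, so x2 = 2*-8 - -8 = -8
For y: 5 = (12 + y2)/2, so y2 = 2*5 - 12 = -2
R = (-8, -2)

(-8, -2)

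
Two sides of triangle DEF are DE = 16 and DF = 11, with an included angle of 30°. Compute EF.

When two sides and the included angle are known, the law of cosines gives the third side.
c^2 = a^2 + b^2 - 2ab cos(C) generalizes the Pythagorean theorem to non-right triangles.
Here: EF^2 = 256 + 121 - 352*(sqrt(3)/2) = 377 - 176*sqrt(3)
EF = sqrt(377 - 176*sqrt(3))

sqrt(377 - 176*sqrt(3))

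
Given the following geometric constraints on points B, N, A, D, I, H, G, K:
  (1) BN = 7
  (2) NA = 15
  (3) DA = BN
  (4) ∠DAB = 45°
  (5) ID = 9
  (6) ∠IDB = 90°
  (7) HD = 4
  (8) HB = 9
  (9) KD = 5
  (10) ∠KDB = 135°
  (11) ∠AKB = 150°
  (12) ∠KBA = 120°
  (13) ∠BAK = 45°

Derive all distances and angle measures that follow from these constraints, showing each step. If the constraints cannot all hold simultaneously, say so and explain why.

These constraints are not satisfiable: (11), (12) and (13) are the three interior angles of triangle AKB, which must sum to 180°, but 150° + 120° + 45° = 315°. No planar figure meets all of them, so nothing further can be derived.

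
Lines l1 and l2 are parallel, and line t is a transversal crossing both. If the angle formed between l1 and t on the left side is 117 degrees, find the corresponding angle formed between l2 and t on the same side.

When a transversal crosses parallel lines, angles in the same position at each intersection are called corresponding angles.
These are always equal, so the answer is 117 degrees.

117 degrees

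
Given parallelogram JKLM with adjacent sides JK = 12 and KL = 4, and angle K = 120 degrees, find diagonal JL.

Using the law of cosines:
d^2 = 12^2 + 4^2 - 2(12)(4)cos(120 degrees)
d^2 = 144 + 16 - 96*-1/2
d^2 = 208
d = 4*sqrt(13)

4*sqrt(13)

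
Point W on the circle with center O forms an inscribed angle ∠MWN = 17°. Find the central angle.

By the inscribed angle theorem, the central angle is twice the inscribed angle.
Central angle = 2 × 17° = 34°

34°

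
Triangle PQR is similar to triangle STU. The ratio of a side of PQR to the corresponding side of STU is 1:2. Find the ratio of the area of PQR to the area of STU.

The ratio of areas of similar triangles equals the square of the side ratio.
Side ratio = 1:2
Area ratio = (1/2)^2 = 1/4 = 1:4

1:4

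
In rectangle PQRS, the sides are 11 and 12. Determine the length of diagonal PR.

A rectangle's diagonal splits it into two right triangles, with the diagonal as the hypotenuse.
By the Pythagorean theorem, d^2 = 11^2 + 12^2 = 265.
Therefore d = sqrt(265).

sqrt(265)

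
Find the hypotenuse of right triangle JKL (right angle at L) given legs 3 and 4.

In a right triangle, the square of the hypotenuse equals the sum of the squares of the two legs.
The legs are 3 and 4, so the hypotenuse = sqrt(9 + 16) = sqrt(25) = 5.

5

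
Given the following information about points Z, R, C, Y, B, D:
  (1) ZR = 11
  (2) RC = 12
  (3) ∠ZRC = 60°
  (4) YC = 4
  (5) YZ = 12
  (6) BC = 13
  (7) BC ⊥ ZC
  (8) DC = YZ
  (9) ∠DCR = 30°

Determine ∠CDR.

From the given relations: DC = YZ = 12.
Step 1: By the law of cosines on triangle DCR: DR² = 12² + 12² − 2·12·12·cos(30°) = 38.58, so DR ≈ 6.21.
Step 2: By the inverse law of cosines on triangle CDR: cos(∠CDR) = (12² + 6.21² − 12²) / (2·12·6.21) = 38.58/149.08 = 0.2588, so ∠CDR = 75°.

Therefore, the measure of angle ∠CDR = 75°.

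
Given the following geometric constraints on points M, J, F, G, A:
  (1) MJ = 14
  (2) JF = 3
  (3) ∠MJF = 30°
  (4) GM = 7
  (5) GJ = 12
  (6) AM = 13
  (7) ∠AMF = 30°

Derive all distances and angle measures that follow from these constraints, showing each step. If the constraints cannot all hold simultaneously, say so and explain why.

The constraints are consistent.

Step 1: From MJ = 14, JF = 3, and ∠MJF = 30°, by the law of cosines:
  MF² = MJ² + JF² - 2·MJ·JF·cos(30°) = 196 + 9 - 72.75 = 132.3
  MF ≈ 11.5

Step 2: From MG = 7, MJ = 14, GJ = 12, by the inverse law of cosines:
  cos(∠GMJ) = (MG² + MJ² - GJ²) / (2·MG·MJ)
  ∠GMJ = 58.98°

Step 3: From JG = 12, JM = 14, GM = 7, by the inverse law of cosines:
  cos(∠GJM) = (JG² + JM² - GM²) / (2·JG·JM)
  ∠GJM = 29.99°

Step 4: From GJ = 12, GM = 7, JM = 14, by the inverse law of cosines:
  cos(∠JGM) = (GJ² + GM² - JM²) / (2·GJ·GM)
  ∠JGM = 91.02°

Step 5: From FM = 11.5, MA = 13, and ∠FMA = 30°, by the law of cosines:
  FA² = FM² + MA² - 2·FM·MA·cos(30°) = 132.3 + 169 - 258.9 = 42.31
  FA ≈ 6.5

Step 6: From MF = 11.5, MJ = 14, FJ = 3, by the inverse law of cosines:
  cos(∠FMJ) = (MF² + MJ² - FJ²) / (2·MF·MJ)
  ∠FMJ = 7.49°

Step 7: From FJ = 3, FM = 11.5, JM = 14, by the inverse law of cosines:
  cos(∠JFM) = (FJ² + FM² - JM²) / (2·FJ·FM)
  ∠JFM = 142.51°

Step 8: From FA = 6.5, FM = 11.5, AM = 13, by the inverse law of cosines:
  cos(∠AFM) = (FA² + FM² - AM²) / (2·FA·FM)
  ∠AFM = 87.87°

Step 9: From AF = 6.5, AM = 13, FM = 11.5, by the inverse law of cosines:
  cos(∠FAM) = (AF² + AM² - FM²) / (2·AF·AM)
  ∠FAM = 62.13°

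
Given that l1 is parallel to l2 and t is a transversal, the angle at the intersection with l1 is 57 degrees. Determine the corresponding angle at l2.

Corresponding angles formed by parallel lines and a transversal are equal.
The given angle is 57 degrees.
The corresponding angle = 57 degrees.

57 degrees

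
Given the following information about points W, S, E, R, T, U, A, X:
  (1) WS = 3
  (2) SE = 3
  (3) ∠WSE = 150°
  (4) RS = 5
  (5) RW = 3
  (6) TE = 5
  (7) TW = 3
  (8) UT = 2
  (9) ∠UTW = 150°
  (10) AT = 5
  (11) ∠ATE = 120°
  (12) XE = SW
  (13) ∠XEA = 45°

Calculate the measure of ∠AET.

Step 1: By the law of cosines on triangle ETA: EA² = 5² + 5² − 2·5·5·cos(120°) = 75, so EA = 5·√3.
Step 2: By the inverse law of cosines on triangle AET: cos(∠AET) = ((5·√3)² + 5² − 5²) / (2·5·√3·5) = 75/86.6 = 0.866, so ∠AET = 30°.

Therefore, the measure of angle ∠AET = 30°.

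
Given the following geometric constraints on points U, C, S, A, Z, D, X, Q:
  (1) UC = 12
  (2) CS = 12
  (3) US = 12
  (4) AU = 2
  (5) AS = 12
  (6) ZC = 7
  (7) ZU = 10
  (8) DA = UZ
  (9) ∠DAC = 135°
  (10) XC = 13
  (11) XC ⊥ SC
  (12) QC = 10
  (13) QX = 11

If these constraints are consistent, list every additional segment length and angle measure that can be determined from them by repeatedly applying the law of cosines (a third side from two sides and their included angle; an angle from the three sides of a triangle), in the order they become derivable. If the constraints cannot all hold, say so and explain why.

The constraints are consistent. Derivable facts, in order:
After 1 step:
- SX ≈ 17.69
- ∠ASU = 9.56°
- ∠AUS = 85.22°
- ∠CQX = 76.33°
- ∠CSU = 60°
- ∠CUS = 60°
- ∠CUZ = 35.66°
- ∠CXQ = 48.37°
- ∠CZU = 87.95°
- ∠QCX = 55.3°
- ∠SAU = 85.22°
- ∠SCU = 60°
- ∠UCZ = 56.39°
After 2 steps:
- ∠CSX = 47.29°
- ∠CXS = 42.71°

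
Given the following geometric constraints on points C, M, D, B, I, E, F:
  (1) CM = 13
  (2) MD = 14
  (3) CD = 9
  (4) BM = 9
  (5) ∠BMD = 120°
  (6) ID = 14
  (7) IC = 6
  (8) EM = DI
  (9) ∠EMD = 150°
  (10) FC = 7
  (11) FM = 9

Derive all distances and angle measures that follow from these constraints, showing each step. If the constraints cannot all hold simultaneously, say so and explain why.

The constraints are consistent.

From the given relations:
  EM = DI = 14

Step 1: From DM = 14, MB = 9, and ∠DMB = 120°, by the law of cosines:
  DB² = DM² + MB² - 2·DM·MB·cos(120°) = 196 + 81 + 126 = 403
  DB ≈ 20.07

Step 2: From DM = 14, ME = 14, and ∠DME = 150°, by the law of cosines:
  DE² = DM² + ME² - 2·DM·ME·cos(150°) = 196 + 196 + 339.5 = 731.5
  DE ≈ 27.05

Step 3: From CD = 9, CI = 6, DI = 14, by the inverse law of cosines:
  cos(∠DCI) = (CD² + CI² - DI²) / (2·CD·CI)
  ∠DCI = 137.01°

Step 4: From CD = 9, CM = 13, DM = 14, by the inverse law of cosines:
  cos(∠DCM) = (CD² + CM² - DM²) / (2·CD·CM)
  ∠DCM = 76.66°

Step 5: From CF = 7, CM = 13, FM = 9, by the inverse law of cosines:
  cos(∠FCM) = (CF² + CM² - FM²) / (2·CF·CM)
  ∠FCM = 41.17°

Step 6: From MC = 13, MD = 14, CD = 9, by the inverse law of cosines:
  cos(∠CMD) = (MC² + MD² - CD²) / (2·MC·MD)
  ∠CMD = 38.72°

Step 7: From MC = 13, MF = 9, CF = 7, by the inverse law of cosines:
  cos(∠CMF) = (MC² + MF² - CF²) / (2·MC·MF)
  ∠CMF = 30.8°

Step 8: From DC = 9, DI = 14, CI = 6, by the inverse law of cosines:
  cos(∠CDI) = (DC² + DI² - CI²) / (2·DC·DI)
  ∠CDI = 16.99°

Step 9: From DC = 9, DM = 14, CM = 13, by the inverse law of cosines:
  cos(∠CDM) = (DC² + DM² - CM²) / (2·DC·DM)
  ∠CDM = 64.62°

Step 10: From IC = 6, ID = 14, CD = 9, by the inverse law of cosines:
  cos(∠CID) = (IC² + ID² - CD²) / (2·IC·ID)
  ∠CID = 26°

Step 11: From FC = 7, FM = 9, CM = 13, by the inverse law of cosines:
  cos(∠CFM) = (FC² + FM² - CM²) / (2·FC·FM)
  ∠CFM = 108.03°

Step 12: From DB = 20.07, DM = 14, BM = 9, by the inverse law of cosines:
  cos(∠BDM) = (DB² + DM² - BM²) / (2·DB·DM)
  ∠BDM = 22.85°

Step 13: From DE = 27.05, DM = 14, EM = 14, by the inverse law of cosines:
  cos(∠EDM) = (DE² + DM² - EM²) / (2·DE·DM)
  ∠EDM = 15°

Step 14: From BD = 20.07, BM = 9, DM = 14, by the inverse law of cosines:
  cos(∠DBM) = (BD² + BM² - DM²) / (2·BD·BM)
  ∠DBM = 37.15°

Step 15: From ED = 27.05, EM = 14, DM = 14, by the inverse law of cosines:
  cos(∠DEM) = (ED² + EM² - DM²) / (2·ED·EM)
  ∠DEM = 15°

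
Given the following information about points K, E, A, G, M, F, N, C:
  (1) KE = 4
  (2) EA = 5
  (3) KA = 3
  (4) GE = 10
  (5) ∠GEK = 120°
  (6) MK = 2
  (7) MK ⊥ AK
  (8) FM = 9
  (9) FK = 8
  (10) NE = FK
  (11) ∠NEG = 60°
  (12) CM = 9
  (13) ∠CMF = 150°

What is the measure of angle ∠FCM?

Step 1: By the law of cosines on triangle CMF: CF² = 9² + 9² − 2·9·9·cos(150°) = 302.3, so CF ≈ 17.39.
Step 2: By the inverse law of cosines on triangle FCM: cos(∠FCM) = (17.39² + 9² − 9²) / (2·17.39·9) = 302.3/312.96 = 0.9659, so ∠FCM = 15°.

Therefore, the measure of angle ∠FCM = 15°.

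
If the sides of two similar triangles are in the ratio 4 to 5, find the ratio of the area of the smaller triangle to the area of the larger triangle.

The ratio of areas of similar triangles equals the square of the side ratio.
Side ratio = 4:5
Area ratio = (4/5)^2 = 16/25 = 16:25

16:25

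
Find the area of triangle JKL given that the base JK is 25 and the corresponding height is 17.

Area = (1/2)(25)(17) = 425/2

425/2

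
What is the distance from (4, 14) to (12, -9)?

d = sqrt((12 - 4)^2 + (-9 - 14)^2)
d = sqrt(8^2 + -23^2)
d = sqrt(64 + 529)
d = sqrt(593)

sqrt(593)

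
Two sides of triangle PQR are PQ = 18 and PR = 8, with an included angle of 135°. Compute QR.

When two sides and the included angle are known, the law of cosines gives the third side.
c^2 = a^2 + b^2 - 2ab cos(C) generalizes the Pythagorean theorem to non-right triangles.
Here: QR^2 = 324 + 64 - 288*(-sqrt(2)/2) = 144*sqrt(2) + 388
QR = 2*sqrt(36*sqrt(2) + 97)

2*sqrt(36*sqrt(2) + 97)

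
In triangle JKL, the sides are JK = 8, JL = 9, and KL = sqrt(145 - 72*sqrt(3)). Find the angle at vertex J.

By the inverse law of cosines: cos(J) = (JK² + JL² - KL²) / (2 × JK × JL)
cos(J) = (8² + 9² - (sqrt(145 - 72*sqrt(3)))²) / (2 × 8 × 9)
cos(J) = (64 + 81 - (145 - 72*sqrt(3))) / 144
cos(J) = sqrt(3)/2
J = arccos(sqrt(3)/2) = 30°

30°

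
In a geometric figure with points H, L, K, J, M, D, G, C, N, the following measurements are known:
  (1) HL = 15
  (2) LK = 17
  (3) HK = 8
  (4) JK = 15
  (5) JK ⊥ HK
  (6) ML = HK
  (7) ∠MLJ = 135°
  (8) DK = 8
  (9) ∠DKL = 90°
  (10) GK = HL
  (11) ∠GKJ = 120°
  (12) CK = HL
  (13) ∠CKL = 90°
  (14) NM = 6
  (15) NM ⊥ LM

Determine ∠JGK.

From the given relations: GK = HL = 15.
Step 1: By the law of cosines on triangle GKJ: GJ² = 15² + 15² − 2·15·15·cos(120°) = 675, so GJ = 15·√3.
Step 2: By the inverse law of cosines on triangle JGK: cos(∠JGK) = ((15·√3)² + 15² − 15²) / (2·15·√3·15) = 675/779.42 = 0.866, so ∠JGK = 30°.

Therefore, the measure of angle ∠JGK = 30°.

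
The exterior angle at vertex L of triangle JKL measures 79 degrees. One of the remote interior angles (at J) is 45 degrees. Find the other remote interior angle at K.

By the exterior angle theorem: exterior angle = sum of remote interior angles.
79 = 45 + angle K
angle K = 79 - 45 = 34 degrees

34 degrees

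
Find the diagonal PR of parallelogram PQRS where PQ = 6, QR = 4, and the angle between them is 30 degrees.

The diagonal of a parallelogram can be found by treating two adjacent sides and the diagonal as a triangle.
Applying the law of cosines with sides 6, 4 and included angle 30°:
d^2 = 36 + 16 - 48*cos(30°) = 52 - 24*sqrt(3)
d = 2*sqrt(13 - 6*sqrt(3))

2*sqrt(13 - 6*sqrt(3))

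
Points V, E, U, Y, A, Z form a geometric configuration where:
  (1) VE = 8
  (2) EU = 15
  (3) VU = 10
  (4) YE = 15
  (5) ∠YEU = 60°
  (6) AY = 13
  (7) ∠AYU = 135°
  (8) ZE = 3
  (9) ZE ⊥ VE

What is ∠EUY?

Step 1: By the law of cosines on triangle UEY: UY² = 15² + 15² − 2·15·15·cos(60°) = 225, so UY = 15.
Step 2: By the inverse law of cosines on triangle EUY: cos(∠EUY) = (15² + 15² − 15²) / (2·15·15) = 225/450 = 0.5, so ∠EUY = 60°.

Therefore, the measure of angle ∠EUY = 60°.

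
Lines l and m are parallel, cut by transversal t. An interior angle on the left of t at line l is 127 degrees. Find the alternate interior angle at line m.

Alternate interior angles are equal: 127 degrees.

127 degrees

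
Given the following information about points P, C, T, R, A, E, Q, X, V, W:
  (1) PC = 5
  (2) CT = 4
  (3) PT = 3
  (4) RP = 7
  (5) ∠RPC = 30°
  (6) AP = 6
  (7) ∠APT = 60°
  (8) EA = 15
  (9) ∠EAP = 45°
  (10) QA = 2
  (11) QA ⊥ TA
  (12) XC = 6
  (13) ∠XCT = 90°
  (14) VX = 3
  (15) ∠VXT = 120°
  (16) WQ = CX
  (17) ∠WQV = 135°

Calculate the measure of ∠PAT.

Step 1: By the law of cosines on triangle APT: AT² = 6² + 3² − 2·6·3·cos(60°) = 27, so AT = 3·√3.
Step 2: By the inverse law of cosines on triangle PAT: cos(∠PAT) = (6² + (3·√3)² − 3²) / (2·6·3·√3) = 54/62.35 = 0.866, so ∠PAT = 30°.

Therefore, the measure of angle ∠PAT = 30°.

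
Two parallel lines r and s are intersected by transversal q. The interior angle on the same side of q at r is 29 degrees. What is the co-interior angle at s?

Co-interior (same-side interior) angles are between the parallel lines on the same side of the transversal.
Unlike corresponding or alternate interior angles, they are supplementary rather than equal.
So the angle = 180 - 29 = 151 degrees.

151 degrees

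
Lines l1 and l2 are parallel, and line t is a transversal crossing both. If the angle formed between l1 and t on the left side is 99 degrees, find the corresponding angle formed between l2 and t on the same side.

When a transversal crosses parallel lines, angles in the same position at each intersection are called corresponding angles.
These are always equal, so the answer is 99 degrees.

99 degrees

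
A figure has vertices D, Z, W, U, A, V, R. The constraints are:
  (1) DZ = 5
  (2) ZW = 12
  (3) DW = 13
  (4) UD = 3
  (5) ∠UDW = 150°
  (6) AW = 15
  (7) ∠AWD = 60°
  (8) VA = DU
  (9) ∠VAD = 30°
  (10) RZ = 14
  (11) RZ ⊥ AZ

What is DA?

Step 1: By the law of cosines on triangle DWA: DA² = 13² + 15² − 2·13·15·cos(60°) = 199, so DA = √199.

Therefore, the length of DA = √199.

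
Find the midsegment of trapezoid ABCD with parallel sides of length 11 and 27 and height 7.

The midsegment (median) of a trapezoid connects the midpoints of the non-parallel sides.
Its length is the average of the two bases: (11 + 27) / 2 = 19.

19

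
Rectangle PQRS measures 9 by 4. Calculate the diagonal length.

Using the Pythagorean theorem:
d² = 9² + 4² = 81 + 16 = 97
d = sqrt(97)

sqrt(97)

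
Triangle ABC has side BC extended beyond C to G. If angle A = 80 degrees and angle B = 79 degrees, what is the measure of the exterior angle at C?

Exterior angle = 80 + 79 = 159 degrees (exterior angle theorem).

159 degrees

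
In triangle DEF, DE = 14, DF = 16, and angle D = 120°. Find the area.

Area = (1/2) * DE * DF * sin(D)
Area = (1/2) * 14 * 16 * sin(120°)
Area = (1/2) * 14 * 16 * sqrt(3)/2
Area = 56*sqrt(3)

56*sqrt(3)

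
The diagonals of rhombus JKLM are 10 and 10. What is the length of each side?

In a rhombus, the diagonals bisect each other perpendicularly, creating four congruent right triangles.
Each triangle has legs 5 (half of 10) and 5 (half of 10).
The hypotenuse of each right triangle is a side of the rhombus:
side = sqrt(5^2 + 5^2) = sqrt(50) = 5*sqrt(2)

5*sqrt(2)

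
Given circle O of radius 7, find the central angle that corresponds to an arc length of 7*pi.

Arc length L = 2πr × θ/360, so θ = 360L / (2πr).
θ = 360 × 7*pi / (2π × 7)
θ = 180°
θ = 180°

180°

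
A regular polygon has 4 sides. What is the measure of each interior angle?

Each interior angle of a regular n-gon is (n - 2) * 180 / n.
For n = 4: (4 - 2) * 180 / 4 = 360/4 = 90 degrees.

90 degrees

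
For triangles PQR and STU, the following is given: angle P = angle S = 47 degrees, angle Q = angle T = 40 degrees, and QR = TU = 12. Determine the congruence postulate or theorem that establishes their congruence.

Consider the given information: angle P = angle S = 47 degrees, angle Q = angle T = 40 degrees, and QR = TU = 12
This is not SAS or HL: SAS requires two sides and the included angle between them. HL only applies to right triangles with matching hypotenuse and leg.
The correct criterion is AAS. Two pairs of corresponding angles and a non-included side are equal (Angle-Angle-Side).

AAS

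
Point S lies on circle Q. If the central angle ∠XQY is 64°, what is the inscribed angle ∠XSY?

By the inscribed angle theorem, the inscribed angle is half the central angle.
Inscribed angle = 64° / 2 = 32°

32°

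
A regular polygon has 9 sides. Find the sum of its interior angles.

The sum of interior angles of an n-sided polygon is (n - 2) * 180.
For n = 9: (9 - 2) * 180 = 7 * 180 = 1260 degrees.

1260 degrees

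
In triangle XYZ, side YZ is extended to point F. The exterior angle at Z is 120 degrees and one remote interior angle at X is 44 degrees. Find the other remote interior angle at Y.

The exterior angle theorem states that an exterior angle equals the sum of the two non-adjacent interior angles.
So 120 = 44 + angle Y, which gives angle Y = 120 - 44 = 76 degrees.

76 degrees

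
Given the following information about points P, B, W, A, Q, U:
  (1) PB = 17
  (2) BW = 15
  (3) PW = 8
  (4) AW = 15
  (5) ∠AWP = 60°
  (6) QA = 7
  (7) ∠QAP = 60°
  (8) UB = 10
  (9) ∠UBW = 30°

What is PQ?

Step 1: By the law of cosines on triangle PWA: PA² = 8² + 15² − 2·8·15·cos(60°) = 169, so PA = 13.
Step 2: By the law of cosines on triangle PAQ: PQ² = 13² + 7² − 2·13·7·cos(60°) = 127, so PQ = √127.

Therefore, the length of PQ = √127.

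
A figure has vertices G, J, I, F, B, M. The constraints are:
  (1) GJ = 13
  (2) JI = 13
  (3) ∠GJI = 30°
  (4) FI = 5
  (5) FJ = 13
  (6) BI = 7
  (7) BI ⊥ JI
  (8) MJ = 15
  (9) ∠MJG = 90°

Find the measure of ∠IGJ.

Step 1: By the law of cosines on triangle GJI: GI² = 13² + 13² − 2·13·13·cos(30°) = 45.28, so GI ≈ 6.73.
Step 2: By the inverse law of cosines on triangle IGJ: cos(∠IGJ) = (6.73² + 13² − 13²) / (2·6.73·13) = 45.28/174.96 = 0.2588, so ∠IGJ = 75°.

Therefore, the measure of angle ∠IGJ = 75°.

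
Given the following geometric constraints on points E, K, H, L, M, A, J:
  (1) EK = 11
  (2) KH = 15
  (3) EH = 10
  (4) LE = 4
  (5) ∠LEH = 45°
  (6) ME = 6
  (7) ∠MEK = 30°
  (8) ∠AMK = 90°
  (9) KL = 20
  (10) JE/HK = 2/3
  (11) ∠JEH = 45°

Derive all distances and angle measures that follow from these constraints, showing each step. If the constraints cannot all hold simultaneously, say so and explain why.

These constraints are not satisfiable: by the triangle inequality in triangle EKL, (1) EK = 11 and (4) LE = 4 force KL ≤ 11 + 4 = 15, but (9) says KL = 20. No planar figure meets all of them, so nothing further can be derived.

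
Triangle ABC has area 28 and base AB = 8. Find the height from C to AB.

Area = (1/2) * base * height
height = 2 * Area / base
height = 2 * 28 / 8
height = 56 / 8
height = 7

7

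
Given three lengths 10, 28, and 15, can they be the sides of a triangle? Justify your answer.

Check the triangle inequality: 10 + 15 = 25 ≤ 28.
Since the sum of two sides does not exceed the third, no triangle can be formed.

No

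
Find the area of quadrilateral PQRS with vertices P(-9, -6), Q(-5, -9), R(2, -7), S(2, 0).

Shoelace: sum of cross terms = 106, Area = (1/2)|106| = 53

53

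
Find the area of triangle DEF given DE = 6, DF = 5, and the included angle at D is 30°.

When two sides and the included angle are known, the area formula is (1/2)ab sin(C).
The height from one side to the opposite vertex is 5 sin(30°) = 5/2.
Area = (1/2) * 6 * 5/2 = 15/2.

15/2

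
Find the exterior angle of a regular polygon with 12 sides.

Each exterior angle of a regular n-gon is 360 / n.
For n = 12: 360 / 12 = 30 degrees.

30 degrees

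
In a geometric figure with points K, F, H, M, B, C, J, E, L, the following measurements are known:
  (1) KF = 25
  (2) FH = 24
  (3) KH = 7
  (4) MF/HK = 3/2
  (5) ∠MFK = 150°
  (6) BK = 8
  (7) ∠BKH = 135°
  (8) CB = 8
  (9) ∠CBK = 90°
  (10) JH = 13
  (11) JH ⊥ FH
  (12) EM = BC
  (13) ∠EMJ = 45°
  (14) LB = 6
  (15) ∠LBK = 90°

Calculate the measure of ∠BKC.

Step 1: By the law of cosines on triangle KBC: KC² = 8² + 8² − 2·8·8·cos(90°) = 128, so KC = 8·√2.
Step 2: By the inverse law of cosines on triangle BKC: cos(∠BKC) = (8² + (8·√2)² − 8²) / (2·8·8·√2) = 128/181.02 = 0.7071, so ∠BKC = 45°.

Therefore, the measure of angle ∠BKC = 45°.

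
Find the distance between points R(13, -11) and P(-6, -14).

The horizontal distance is |-6 - 13| = 19 and the vertical distance is |-14 - -11| = 3.
By the Pythagorean theorem, d = sqrt(19^2 + 3^2) = sqrt(370).

sqrt(370)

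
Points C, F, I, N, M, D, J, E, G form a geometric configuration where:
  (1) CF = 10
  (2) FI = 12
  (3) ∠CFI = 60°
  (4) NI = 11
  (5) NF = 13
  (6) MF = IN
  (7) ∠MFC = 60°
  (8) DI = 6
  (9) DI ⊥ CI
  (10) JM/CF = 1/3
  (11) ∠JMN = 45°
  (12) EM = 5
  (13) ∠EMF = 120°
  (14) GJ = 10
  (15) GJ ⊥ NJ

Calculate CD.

Step 1: By the law of cosines on triangle CFI: CI² = 10² + 12² − 2·10·12·cos(60°) = 124, so CI = 2·√31.
Step 2: By the law of cosines on triangle CID: CD² = (2·√31)² + 6² − 2·2·√31·6·cos(90°) = 160, so CD = 4·√10.

Therefore, the length of CD = 4·√10.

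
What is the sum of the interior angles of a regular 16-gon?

The sum of interior angles of an n-sided polygon is (n - 2) * 180.
For n = 16: (16 - 2) * 180 = 14 * 180 = 2520 degrees.

2520 degrees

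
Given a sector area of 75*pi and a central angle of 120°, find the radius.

r² = 360 × 75*pi / (π × 120) = 225, so r = 15.

15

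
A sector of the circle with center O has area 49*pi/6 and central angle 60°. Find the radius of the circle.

The sector covers 60°/360° = 1/6 of the full circle.
Full circle area = 49*pi/6 / 1/6 = 49*pi.
Since full area = πr², we get r² = 49*pi/π = 49, so r = 7.

7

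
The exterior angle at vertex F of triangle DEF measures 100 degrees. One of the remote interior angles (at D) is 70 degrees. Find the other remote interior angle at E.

By the exterior angle theorem: exterior angle = sum of remote interior angles.
100 = 70 + angle E
angle E = 100 - 70 = 30 degrees

30 degrees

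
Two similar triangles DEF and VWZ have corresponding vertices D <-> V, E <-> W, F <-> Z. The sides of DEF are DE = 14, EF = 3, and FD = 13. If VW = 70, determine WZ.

Similar triangles have proportional sides. Setting up the proportion:
VW / DE = WZ / EF
70 / 14 = WZ / 3
WZ = 3 * 70 / 14 = 15.

15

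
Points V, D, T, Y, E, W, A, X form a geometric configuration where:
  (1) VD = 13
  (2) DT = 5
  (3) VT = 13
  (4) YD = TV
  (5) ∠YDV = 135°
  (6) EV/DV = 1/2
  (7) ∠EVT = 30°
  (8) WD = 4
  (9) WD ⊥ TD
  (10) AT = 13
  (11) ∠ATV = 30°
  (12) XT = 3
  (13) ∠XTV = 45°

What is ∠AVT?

Step 1: By the law of cosines on triangle VTA: VA² = 13² + 13² − 2·13·13·cos(30°) = 45.28, so VA ≈ 6.73.
Step 2: By the inverse law of cosines on triangle AVT: cos(∠AVT) = (6.73² + 13² − 13²) / (2·6.73·13) = 45.28/174.96 = 0.2588, so ∠AVT = 75°.

Therefore, the measure of angle ∠AVT = 75°.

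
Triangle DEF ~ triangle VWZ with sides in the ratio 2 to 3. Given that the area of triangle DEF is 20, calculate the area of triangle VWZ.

For similar figures, the area ratio equals the square of the side ratio.
Side ratio (DEF to VWZ) = 2:3, so area ratio = 2^2:3^2 = 4:9.
If the area of DEF is 20, then the area of VWZ = 20 * (9/4) = 45.

45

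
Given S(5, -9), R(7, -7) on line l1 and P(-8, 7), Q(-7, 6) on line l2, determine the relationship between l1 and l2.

Slope of line 1: m1 = (-7 - -9)/(7 - 5) = 2/2 = 1
Slope of line 2: m2 = (6 - 7)/(-7 - -8) = -1/1 = -1
Two lines are perpendicular when the product of their slopes is -1 (negative reciprocals).
m1 * m2 = (1) * (-1) = -1, confirming perpendicularity.

Perpendicular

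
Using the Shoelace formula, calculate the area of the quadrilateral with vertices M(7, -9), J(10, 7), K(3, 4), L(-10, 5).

The Shoelace formula works by pairing each vertex with the next (cycling back to the first).
For each pair, compute x_i*y_(i+1) - x_(i+1)*y_i:
  (7*7 - 10*-9) = 139
  (10*4 - 3*7) = 19
  (3*5 - -10*4) = 55
  (-10*-9 - 7*5) = 55
Taking half the absolute value of the total: Area = (1/2)(268) = 134.

134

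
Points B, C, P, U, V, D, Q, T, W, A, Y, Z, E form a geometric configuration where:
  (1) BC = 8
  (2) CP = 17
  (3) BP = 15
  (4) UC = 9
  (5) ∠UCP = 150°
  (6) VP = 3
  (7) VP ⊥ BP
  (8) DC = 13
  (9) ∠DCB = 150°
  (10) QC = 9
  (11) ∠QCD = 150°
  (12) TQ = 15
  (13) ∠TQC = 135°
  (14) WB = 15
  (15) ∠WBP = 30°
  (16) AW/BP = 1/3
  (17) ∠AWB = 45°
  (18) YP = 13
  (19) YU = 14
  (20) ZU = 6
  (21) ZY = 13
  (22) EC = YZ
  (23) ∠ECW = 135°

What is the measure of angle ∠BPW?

Step 1: By the law of cosines on triangle PBW: PW² = 15² + 15² − 2·15·15·cos(30°) = 60.29, so PW ≈ 7.76.
Step 2: By the inverse law of cosines on triangle BPW: cos(∠BPW) = (15² + 7.76² − 15²) / (2·15·7.76) = 60.29/232.94 = 0.2588, so ∠BPW = 75°.

Therefore, the measure of angle ∠BPW = 75°.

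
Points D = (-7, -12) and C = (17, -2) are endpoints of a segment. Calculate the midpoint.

The midpoint is the point halfway along the segment.
Move half the horizontal distance: -7 + (17 - -7)/2 = -7 + 24/2 = 5
Move half the vertical distance: -12 + (-2 - -12)/2 = -12 + 10/2 = -7
Midpoint = (5, -7)

(5, -7)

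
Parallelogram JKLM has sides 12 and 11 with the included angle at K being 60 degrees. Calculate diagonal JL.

Using the law of cosines:
d^2 = 12^2 + 11^2 - 2(12)(11)cos(60 degrees)
d^2 = 144 + 121 - 264*1/2
d^2 = 133
d = sqrt(133)

sqrt(133)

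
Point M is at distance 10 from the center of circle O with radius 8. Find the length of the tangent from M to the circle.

tangent = √(d² - r²) = √(10² - 8²) = √(100 - 64) = √36 = 6

6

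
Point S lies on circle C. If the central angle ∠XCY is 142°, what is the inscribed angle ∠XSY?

An inscribed angle intercepts an arc from a point on the circle, while the central angle intercepts the same arc from the center.
The inscribed angle is always half the central angle: 142° / 2 = 71°.

71°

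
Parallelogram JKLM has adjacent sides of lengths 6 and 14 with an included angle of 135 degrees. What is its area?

The area of a parallelogram equals the product of two adjacent sides times the sine of the included angle.
This is because the height equals 14 * sin(135°) = 7*sqrt(2).
Area = 6 * 7*sqrt(2) = 42*sqrt(2)

42*sqrt(2)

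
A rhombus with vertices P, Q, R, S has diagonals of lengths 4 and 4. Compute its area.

The diagonals of a rhombus divide it into four right triangles.
Each triangle has legs 4/ 2 = 2 and 4/2 = 2, so each has area (1/2)*2*2 = 2.
Four such triangles give total area = (d1 * d2) / 2 = 8.

8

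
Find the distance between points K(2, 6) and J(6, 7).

The horizontal distance is |6 - 2| = 4 and the vertical distance is |7 - 6| = 1.
By the Pythagorean theorem, d = sqrt(4^2 + 1^2) = sqrt(17).

sqrt(17)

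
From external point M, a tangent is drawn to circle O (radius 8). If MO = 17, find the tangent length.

Let T be the point of tangency. Then OT ⊥ MT (radius ⊥ tangent).
In right triangle OTM: OM² = OT² + MT²
17² = 8² + MT²
MT² = 225, MT = 15

15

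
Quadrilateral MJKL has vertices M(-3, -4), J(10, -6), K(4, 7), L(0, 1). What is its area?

The Shoelace formula works by pairing each vertex with the next (cycling back to the first).
For each pair, compute x_i*y_(i+1) - x_(i+1)*y_i:
  (-3*-6 - 10*-4) = 58
  (10*7 - 4*-6) = 94
  (4*1 - 0*7) = 4
  (0*-4 - -3*1) = 3
Taking half the absolute value of the total: Area = (1/2)(159) = 159/2.

159/2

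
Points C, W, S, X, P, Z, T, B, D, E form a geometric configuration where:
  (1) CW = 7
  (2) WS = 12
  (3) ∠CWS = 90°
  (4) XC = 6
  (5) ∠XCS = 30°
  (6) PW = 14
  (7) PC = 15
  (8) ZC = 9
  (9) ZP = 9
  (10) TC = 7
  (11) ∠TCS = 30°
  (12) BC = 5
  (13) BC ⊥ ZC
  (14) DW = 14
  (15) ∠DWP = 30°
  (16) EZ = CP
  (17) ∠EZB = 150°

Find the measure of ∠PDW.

Step 1: By the law of cosines on triangle DWP: DP² = 14² + 14² − 2·14·14·cos(30°) = 52.52, so DP ≈ 7.25.
Step 2: By the inverse law of cosines on triangle PDW: cos(∠PDW) = (7.25² + 14² − 14²) / (2·7.25·14) = 52.52/202.91 = 0.2588, so ∠PDW = 75°.

Therefore, the measure of angle ∠PDW = 75°.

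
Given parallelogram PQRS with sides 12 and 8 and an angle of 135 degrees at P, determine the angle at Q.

Consecutive angles are supplementary: angle Q = 180 - 135 = 45 degrees.

45 degrees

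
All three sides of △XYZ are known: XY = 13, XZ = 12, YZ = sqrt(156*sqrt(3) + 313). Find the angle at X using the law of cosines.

By the inverse law of cosines: cos(X) = (XY² + XZ² - YZ²) / (2 × XY × XZ)
cos(X) = (13² + 12² - (sqrt(156*sqrt(3) + 313))²) / (2 × 13 × 12)
cos(X) = (169 + 144 - (156*sqrt(3) + 313)) / 312
cos(X) = -sqrt(3)/2
X = arccos(-sqrt(3)/2) = 150°

150°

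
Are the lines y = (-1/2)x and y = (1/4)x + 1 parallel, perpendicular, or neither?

Slope of line 1: m1 = -1/2
Slope of line 2: m2 = 1/4
m1 != m2 (-1/2 != 1/4), so not parallel.
m1 * m2 = (-1/2) * (1/4) = -1/8 != -1, so not perpendicular.
The lines are neither parallel nor perpendicular.

Neither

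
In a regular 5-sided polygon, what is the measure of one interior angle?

Each interior angle of a regular n-gon is (n - 2) * 180 / n.
For n = 5: (5 - 2) * 180 / 5 = 540/5 = 108 degrees.

108 degrees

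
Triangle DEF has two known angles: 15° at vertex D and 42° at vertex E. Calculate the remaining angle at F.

angle F = 180 - 15 - 42 = 123 degrees.

123 degrees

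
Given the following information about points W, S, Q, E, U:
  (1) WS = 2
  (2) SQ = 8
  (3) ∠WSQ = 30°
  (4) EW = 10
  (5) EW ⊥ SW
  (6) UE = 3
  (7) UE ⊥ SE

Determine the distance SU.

Step 1: By the law of cosines on triangle EWS: ES² = 10² + 2² − 2·10·2·cos(90°) = 104, so ES = 2·√26.
Step 2: By the law of cosines on triangle SEU: SU² = (2·√26)² + 3² − 2·2·√26·3·cos(90°) = 113, so SU = √113.

Therefore, the length of SU = √113.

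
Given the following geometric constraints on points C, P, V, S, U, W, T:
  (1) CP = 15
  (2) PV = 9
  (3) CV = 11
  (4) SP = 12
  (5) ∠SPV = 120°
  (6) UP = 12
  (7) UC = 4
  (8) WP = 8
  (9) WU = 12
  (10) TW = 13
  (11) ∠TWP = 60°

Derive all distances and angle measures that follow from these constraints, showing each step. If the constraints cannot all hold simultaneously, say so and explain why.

The constraints are consistent.

Step 1: From PW = 8, WT = 13, and ∠PWT = 60°, by the law of cosines:
  PT² = PW² + WT² - 2·PW·WT·cos(60°) = 64 + 169 - 104 = 129
  PT = √129

Step 2: From VP = 9, PS = 12, and ∠VPS = 120°, by the law of cosines:
  VS² = VP² + PS² - 2·VP·PS·cos(120°) = 81 + 144 + 108 = 333
  VS = 3·√37

Step 3: From CP = 15, CU = 4, PU = 12, by the inverse law of cosines:
  cos(∠PCU) = (CP² + CU² - PU²) / (2·CP·CU)
  ∠PCU = 36.07°

Step 4: From CP = 15, CV = 11, PV = 9, by the inverse law of cosines:
  cos(∠PCV) = (CP² + CV² - PV²) / (2·CP·CV)
  ∠PCV = 36.58°

Step 5: From PC = 15, PU = 12, CU = 4, by the inverse law of cosines:
  cos(∠CPU) = (PC² + PU² - CU²) / (2·PC·PU)
  ∠CPU = 11.32°

Step 6: From PC = 15, PV = 9, CV = 11, by the inverse law of cosines:
  cos(∠CPV) = (PC² + PV² - CV²) / (2·PC·PV)
  ∠CPV = 46.75°

Step 7: From PU = 12, PW = 8, UW = 12, by the inverse law of cosines:
  cos(∠UPW) = (PU² + PW² - UW²) / (2·PU·PW)
  ∠UPW = 70.53°

Step 8: From VC = 11, VP = 9, CP = 15, by the inverse law of cosines:
  cos(∠CVP) = (VC² + VP² - CP²) / (2·VC·VP)
  ∠CVP = 96.67°

Step 9: From UC = 4, UP = 12, CP = 15, by the inverse law of cosines:
  cos(∠CUP) = (UC² + UP² - CP²) / (2·UC·UP)
  ∠CUP = 132.62°

Step 10: From UP = 12, UW = 12, PW = 8, by the inverse law of cosines:
  cos(∠PUW) = (UP² + UW² - PW²) / (2·UP·UW)
  ∠PUW = 38.94°

Step 11: From WP = 8, WU = 12, PU = 12, by the inverse law of cosines:
  cos(∠PWU) = (WP² + WU² - PU²) / (2·WP·WU)
  ∠PWU = 70.53°

Step 12: From PT = √129, PW = 8, TW = 13, by the inverse law of cosines:
  cos(∠TPW) = (PT² + PW² - TW²) / (2·PT·PW)
  ∠TPW = 82.41°

Step 13: From VP = 9, VS = 3·√37, PS = 12, by the inverse law of cosines:
  cos(∠PVS) = (VP² + VS² - PS²) / (2·VP·VS)
  ∠PVS = 34.72°

Step 14: From SP = 12, SV = 3·√37, PV = 9, by the inverse law of cosines:
  cos(∠PSV) = (SP² + SV² - PV²) / (2·SP·SV)
  ∠PSV = 25.28°

Step 15: From TP = √129, TW = 13, PW = 8, by the inverse law of cosines:
  cos(∠PTW) = (TP² + TW² - PW²) / (2·TP·TW)
  ∠PTW = 37.59°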